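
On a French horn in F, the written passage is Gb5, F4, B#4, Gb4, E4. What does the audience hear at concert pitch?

Written C4 on the French horn in F sounds as F3, a perfect fifth lower; apply that shift to every note.
Gb5 → Cb5
F4 → Bb3
B#4 → E#4
Gb4 → Cb4
E4 → A3

Cb5 Bb3 E#4 Cb4 A3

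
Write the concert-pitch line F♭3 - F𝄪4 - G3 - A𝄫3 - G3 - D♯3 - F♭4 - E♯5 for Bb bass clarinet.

The Bb bass clarinet sounds a major ninth below written, so the written part must be a major ninth above concert — transpose each note up.
Fb3 becomes Gb4
F##4 becomes G##5
G3 becomes A4
Abb3 becomes Bbb4
G3 becomes A4
D#3 becomes E#4
Fb4 becomes Gb5
E#5 becomes F##6

Gb4 G##5 A4 Bbb4 A4 E#4 Gb5 F##6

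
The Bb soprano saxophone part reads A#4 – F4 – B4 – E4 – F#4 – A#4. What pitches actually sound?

G#4 Eb4 A4 D4 E4 G#4

The Bb soprano saxophone sounds a major second below written, so transpose each written note down a major second.
A#4 becomes G#4
F4 becomes Eb4
B4 becomes A4
E4 becomes D4
F#4 becomes E4
A#4 becomes G#4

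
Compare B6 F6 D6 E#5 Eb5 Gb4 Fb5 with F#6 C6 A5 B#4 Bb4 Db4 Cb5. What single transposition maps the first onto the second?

down a perfect fourth

From B6 to F#6 is 4 letter names — a fourth of some quality.
F#6 to B6 is 5 semitones, which makes it a perfect fourth; the second version is lower, so the direction is down.
Checking another pair — Fb5 → Cb5 — gives the same interval.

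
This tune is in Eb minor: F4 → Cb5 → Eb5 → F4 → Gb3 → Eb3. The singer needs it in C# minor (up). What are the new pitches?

Eb minor to C# minor up is an augmented sixth, so every note moves up by that interval.
F4 becomes D#5
Cb5 becomes A5
Eb5 becomes C#6
F4 becomes D#5
Gb3 becomes E4
Eb3 becomes C#4

D#5 A5 C#6 D#5 E4 C#4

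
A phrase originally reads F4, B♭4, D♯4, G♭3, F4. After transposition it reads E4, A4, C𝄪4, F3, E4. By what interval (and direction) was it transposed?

From F4 to E4 is 2 letter names — a second of some quality.
E4 to F4 is 1 semitone, which makes it a minor second; the second version is lower, so the direction is down.
Checking another pair — F4 → E4 — gives the same interval.

down a minor second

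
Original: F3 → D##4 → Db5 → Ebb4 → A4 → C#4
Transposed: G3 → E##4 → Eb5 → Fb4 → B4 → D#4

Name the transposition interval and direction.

up a major second

Take the first pair: F3 → G3. F to G spans 2 letter names, so the interval is some kind of second.
F3 to G3 is 2 semitones, which makes it a major second; the second version is higher, so the direction is up.
Checking another pair — C#4 → D#4 — gives the same interval.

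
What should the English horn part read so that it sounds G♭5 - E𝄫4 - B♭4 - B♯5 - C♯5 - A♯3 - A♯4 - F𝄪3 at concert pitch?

Db6 Bbb4 F5 F##6 G#5 E#4 E#5 C##4

Written C4 sounds as F3 on the English horn, so concert pitches are written a perfect fifth up.
Gb5 to Db6
Ebb4 to Bbb4
Bb4 to F5
B#5 to F##6
C#5 to G#5
A#3 to E#4
A#4 to E#5
F##3 to C##4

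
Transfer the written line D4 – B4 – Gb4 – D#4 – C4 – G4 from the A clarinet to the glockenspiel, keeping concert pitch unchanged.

B1 G#2 Eb2 B#1 A1 E2

First find concert pitch: the A clarinet sounds a minor third below written, so D4 B4 Gb4 D#4 C4 G4 sounds B3 G#4 Eb4 B#3 A3 E4.
Then write for glockenspiel: it sounds a perfect fifteenth above written, so the part must be a perfect fifteenth below concert.
B3 → B1
G#4 → G#2
Eb4 → Eb2
B#3 → B#1
A3 → A1
E4 → E2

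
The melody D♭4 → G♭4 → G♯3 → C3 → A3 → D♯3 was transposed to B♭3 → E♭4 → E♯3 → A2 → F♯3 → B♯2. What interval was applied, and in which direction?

down a minor third

From Db4 to Bb3 is 3 letter names — a third of some quality.
Bb3 to Db4 is 3 semitones, which makes it a minor third; the second version is lower, so the direction is down.
Checking another pair — D#3 → B#2 — gives the same interval.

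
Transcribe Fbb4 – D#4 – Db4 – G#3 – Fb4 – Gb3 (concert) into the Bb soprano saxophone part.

Written C4 sounds as Bb3 on the Bb soprano saxophone, so concert pitches are written a major second up.
Fbb4 → Gbb4
D#4 → E#4
Db4 → Eb4
G#3 → A#3
Fb4 → Gb4
Gb3 → Ab3

Gbb4 E#4 Eb4 A#3 Gb4 Ab3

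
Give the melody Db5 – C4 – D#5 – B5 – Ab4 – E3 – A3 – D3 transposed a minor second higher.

Db5 up a minor second is Ebb5.
A minor second up from C4 gives Db4.
D#5 up a minor second is E5.
B5: a second up reaches C, and 1 semitone makes it C6.
A minor second up from Ab4 gives Bbb4.
A minor second up from E3 gives F3.
A minor second up from A3 gives Bb3.
A minor second up from D3 gives Eb3.

Ebb5 Db4 E5 C6 Bbb4 F3 Bb3 Eb3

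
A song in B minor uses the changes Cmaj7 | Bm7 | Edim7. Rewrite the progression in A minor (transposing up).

Bbmaj7 Am7 Ddim7

B minor up to A minor is a minor seventh; each chord root moves by that interval while the quality stays the same.
Cmaj7: root C up a minor seventh → Bb, giving Bbmaj7.
Bm7: root B up a minor seventh → A, giving Am7.
Edim7: root E up a minor seventh → D, giving Ddim7.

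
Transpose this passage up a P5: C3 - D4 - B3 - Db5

A perfect fifth up from C3 gives G3.
D4: a fifth up reaches A, and 7 semitones makes it A4.
A perfect fifth up from B3 gives F#4.
Db5: a fifth up reaches A, and 7 semitones makes it Ab5.

G3 A4 F#4 Ab5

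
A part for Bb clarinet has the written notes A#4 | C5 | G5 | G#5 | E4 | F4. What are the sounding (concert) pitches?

G#4 Bb4 F5 F#5 D4 Eb4

The Bb clarinet sounds a major second below written, so transpose each written note down a major second.
A#4 → G#4
C5 → Bb4
G5 → F5
G#5 → F#5
E4 → D4
F4 → Eb4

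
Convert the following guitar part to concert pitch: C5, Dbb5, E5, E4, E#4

C4 Dbb4 E4 E3 E#3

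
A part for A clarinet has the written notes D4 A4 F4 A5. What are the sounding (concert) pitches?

B3 F#4 D4 F#5

Written C4 on the A clarinet sounds as A3, a minor third lower; apply that shift to every note.
D4 to B3
A4 to F#4
F4 to D4
A5 to F#5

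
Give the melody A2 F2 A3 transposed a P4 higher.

A2 → D3
F2 → Bb2
A3 → D4

D3 Bb2 D4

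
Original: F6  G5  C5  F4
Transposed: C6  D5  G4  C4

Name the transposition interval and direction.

Take the first pair: F6 → C6. F to C spans 4 letter names, so the interval is some kind of fourth.
C6 to F6 is 5 semitones, which makes it a perfect fourth; the second version is lower, so the direction is down.
Checking another pair — F4 → C4 — gives the same interval.

down a perfect fourth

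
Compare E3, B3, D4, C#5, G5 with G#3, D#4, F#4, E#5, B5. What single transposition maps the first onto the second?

up a major third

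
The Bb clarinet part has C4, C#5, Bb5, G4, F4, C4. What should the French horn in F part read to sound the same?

F4 F#5 Eb6 C5 Bb4 F4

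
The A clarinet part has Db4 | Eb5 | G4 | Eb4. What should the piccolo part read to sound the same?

First find concert pitch: the A clarinet sounds a minor third below written, so Db4 Eb5 G4 Eb4 sounds Bb3 C5 E4 C4.
Then write for piccolo: it sounds a perfect octave above written, so the part must be a perfect octave below concert.
Bb3 → Bb2
C5 → C4
E4 → E3
C4 → C3

Bb2 C4 E3 C3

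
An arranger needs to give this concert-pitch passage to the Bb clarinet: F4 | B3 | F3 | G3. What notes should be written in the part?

G4 C#4 G3 A3

Written C4 sounds as Bb3 on the Bb clarinet, so concert pitches are written a major second up.
F4 to G4
B3 to C#4
F3 to G3
G3 to A3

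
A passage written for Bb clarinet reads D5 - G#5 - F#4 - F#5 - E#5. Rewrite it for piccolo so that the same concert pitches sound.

C4 F#4 E3 E4 D#4

First find concert pitch: the Bb clarinet sounds a major second below written, so D5 G#5 F#4 F#5 E#5 sounds C5 F#5 E4 E5 D#5.
Then write for piccolo: it sounds a perfect octave above written, so the part must be a perfect octave below concert.
C5 → C4
F#5 → F#4
E4 → E3
E5 → E4
D#5 → D#4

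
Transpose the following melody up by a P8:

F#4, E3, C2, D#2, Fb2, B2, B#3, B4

F#5 E4 C3 D#3 Fb3 B3 B#4 B5

F#4: an octave up reaches F, and 12 semitones makes it F#5.
A perfect octave up from E3 gives E4.
C2: an octave up reaches C, and 12 semitones makes it C3.
D#2 up a perfect octave is D#3.
A perfect octave up from Fb2 gives Fb3.
A perfect octave up from B2 gives B3.
B#3 up a perfect octave is B#4.
B4 up a perfect octave is B5.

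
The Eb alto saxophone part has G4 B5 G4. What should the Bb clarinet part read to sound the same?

C4 E5 C4

First find concert pitch: the Eb alto saxophone sounds a major sixth below written, so G4 B5 G4 sounds Bb3 D5 Bb3.
Then write for Bb clarinet: it sounds a major second below written, so the part must be a major second above concert.
Bb3 → C4
D5 → E5
Bb3 → C4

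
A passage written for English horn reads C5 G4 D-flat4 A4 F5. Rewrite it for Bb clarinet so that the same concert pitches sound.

First find concert pitch: the English horn sounds a perfect fifth below written, so C5 G4 D-flat4 A4 F5 sounds F4 C4 Gb3 D4 Bb4.
Then write for Bb clarinet: it sounds a major second below written, so the part must be a major second above concert.
F4 → G4
C4 → D4
Gb3 → Ab3
D4 → E4
Bb4 → C5

G4 D4 Ab3 E4 C5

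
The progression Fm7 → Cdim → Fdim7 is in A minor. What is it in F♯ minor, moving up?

Dm7 Adim Ddim7

A minor up to F♯ minor is a major sixth; each chord root moves by that interval while the quality stays the same.
Fm7: root F up a major sixth → D, giving Dm7.
Cdim: root C up a major sixth → A, giving Adim.
Fdim7: root F up a major sixth → D, giving Ddim7.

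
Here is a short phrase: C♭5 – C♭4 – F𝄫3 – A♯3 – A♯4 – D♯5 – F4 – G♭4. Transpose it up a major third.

Eb5 Eb4 Abb3 C##4 C##5 F##5 A4 Bb4

Cb5 → Eb5
Cb4 → Eb4
Fbb3 → Abb3
A#3 → C##4
A#4 → C##5
D#5 → F##5
F4 → A4
Gb4 → Bb4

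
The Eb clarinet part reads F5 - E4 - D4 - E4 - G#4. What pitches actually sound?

Ab5 G4 F4 G4 B4

Written C4 on the Eb clarinet sounds as Eb4, a minor third higher; apply that shift to every note.
F5 → Ab5
E4 → G4
D4 → F4
E4 → G4
G#4 → B4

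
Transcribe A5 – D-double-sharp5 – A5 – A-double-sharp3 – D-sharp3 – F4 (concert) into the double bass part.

The double bass sounds a perfect octave below written, so the written part must be a perfect octave above concert — transpose each note up.
A5 -> A6
D##5 -> D##6
A5 -> A6
A##3 -> A##4
D#3 -> D#4
F4 -> F5

A6 D##6 A6 A##4 D#4 F5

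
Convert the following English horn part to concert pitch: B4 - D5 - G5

E4 G4 C5

Written C4 on the English horn sounds as F3, a perfect fifth lower; apply that shift to every note.
B4 gives E4
D5 gives G4
G5 gives C5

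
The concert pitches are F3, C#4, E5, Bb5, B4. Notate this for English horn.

C4 G#4 B5 F6 F#5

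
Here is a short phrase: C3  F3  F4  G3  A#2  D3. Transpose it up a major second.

D3 G3 G4 A3 B#2 E3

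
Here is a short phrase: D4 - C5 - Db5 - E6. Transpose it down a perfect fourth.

A3 G4 Ab4 B5

D4 -> A3
C5 -> G4
Db5 -> Ab4
E6 -> B5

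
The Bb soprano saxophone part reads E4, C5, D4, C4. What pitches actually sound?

D4 Bb4 C4 Bb3

The Bb soprano saxophone sounds a major second below written, so transpose each written note down a major second.
E4 gives D4
C5 gives Bb4
D4 gives C4
C4 gives Bb3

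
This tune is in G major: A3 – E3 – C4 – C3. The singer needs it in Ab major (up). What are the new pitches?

From G up to Ab is a minor second; apply that to each pitch.
A3 to Bb3
E3 to F3
C4 to Db4
C3 to Db3

Bb3 F3 Db4 Db3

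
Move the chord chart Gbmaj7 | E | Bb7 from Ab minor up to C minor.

Ab minor up to C minor is a major third; each chord root moves by that interval while the quality stays the same.
Gbmaj7: root Gb up a major third → Bb, giving Bbmaj7.
E: root E up a major third → G#, giving G#.
Bb7: root Bb up a major third → D, giving D7.

Bbmaj7 G# D7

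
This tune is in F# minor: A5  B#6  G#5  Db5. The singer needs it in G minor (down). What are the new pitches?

Bb4 C#6 A4 Ebb4

F# minor to G minor down is a major seventh, so every note moves down by that interval.
A5 gives Bb4
B#6 gives C#6
G#5 gives A4
Db5 gives Ebb4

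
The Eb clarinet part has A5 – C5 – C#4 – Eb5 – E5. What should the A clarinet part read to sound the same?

First find concert pitch: the Eb clarinet sounds a minor third above written, so A5 C5 C#4 Eb5 E5 sounds C6 Eb5 E4 Gb5 G5.
Then write for A clarinet: it sounds a minor third below written, so the part must be a minor third above concert.
C6 → Eb6
Eb5 → Gb5
E4 → G4
Gb5 → Bbb5
G5 → Bb5

Eb6 Gb5 G4 Bbb5 Bb5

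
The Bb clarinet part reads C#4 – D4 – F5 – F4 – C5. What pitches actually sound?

B3 C4 Eb5 Eb4 Bb4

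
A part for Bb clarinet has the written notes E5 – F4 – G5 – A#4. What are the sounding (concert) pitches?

D5 Eb4 F5 G#4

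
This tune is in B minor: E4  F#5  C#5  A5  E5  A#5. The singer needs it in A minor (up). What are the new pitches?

From B up to A is a minor seventh; apply that to each pitch.
E4 -> D5
F#5 -> E6
C#5 -> B5
A5 -> G6
E5 -> D6
A#5 -> G#6

D5 E6 B5 G6 D6 G#6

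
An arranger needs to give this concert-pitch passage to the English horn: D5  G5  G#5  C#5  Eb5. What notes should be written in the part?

A5 D6 D#6 G#5 Bb5

Written C4 sounds as F3 on the English horn, so concert pitches are written a perfect fifth up.
D5 gives A5
G5 gives D6
G#5 gives D#6
C#5 gives G#5
Eb5 gives Bb5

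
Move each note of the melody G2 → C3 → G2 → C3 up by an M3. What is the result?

B2 E3 B2 E3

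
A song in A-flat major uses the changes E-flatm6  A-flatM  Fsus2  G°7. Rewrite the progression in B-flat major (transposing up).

Fm6 BbM Gsus2 A°7

A-flat major up to B-flat major is a major second; each chord root moves by that interval while the quality stays the same.
E-flatm6: root E-flat up a major second → F, giving Fm6.
A-flatM: root A-flat up a major second → Bb, giving BbM.
Fsus2: root F up a major second → G, giving Gsus2.
G°7: root G up a major second → A, giving A°7.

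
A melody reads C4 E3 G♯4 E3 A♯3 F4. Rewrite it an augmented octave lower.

C4 becomes Cb3
E3 becomes Eb2
G#4 becomes G3
E3 becomes Eb2
A#3 becomes A2
F4 becomes Fb3

Cb3 Eb2 G3 Eb2 A2 Fb3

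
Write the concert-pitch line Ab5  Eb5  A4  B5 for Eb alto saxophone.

F6 C6 F#5 G#6

The Eb alto saxophone sounds a major sixth below written, so the written part must be a major sixth above concert — transpose each note up.
Ab5 → F6
Eb5 → C6
A4 → F#5
B5 → G#6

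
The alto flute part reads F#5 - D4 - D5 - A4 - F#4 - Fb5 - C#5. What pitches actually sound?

C#5 A3 A4 E4 C#4 Cb5 G#4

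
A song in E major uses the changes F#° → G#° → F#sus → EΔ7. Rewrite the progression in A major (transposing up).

E major up to A major is a perfect fourth; each chord root moves by that interval while the quality stays the same.
F#°: root F# up a perfect fourth → B, giving B°.
G#°: root G# up a perfect fourth → C#, giving C#°.
F#sus: root F# up a perfect fourth → B, giving Bsus.
EΔ7: root E up a perfect fourth → A, giving AΔ7.

B° C#° Bsus AΔ7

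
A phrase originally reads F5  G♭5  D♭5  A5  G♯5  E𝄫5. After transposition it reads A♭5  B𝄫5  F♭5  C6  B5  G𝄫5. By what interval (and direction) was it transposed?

Take the first pair: F5 → Ab5. F to A spans 3 letter names, so the interval is some kind of third.
F5 to Ab5 is 3 semitones, which makes it a minor third; the second version is higher, so the direction is up.
Checking another pair — Ebb5 → Gbb5 — gives the same interval.

up a minor third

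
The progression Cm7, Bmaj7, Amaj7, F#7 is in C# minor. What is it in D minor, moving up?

Dbm7 Cmaj7 Bbmaj7 G7

C# minor up to D minor is a minor second; each chord root moves by that interval while the quality stays the same.
Cm7: root C up a minor second → Db, giving Dbm7.
Bmaj7: root B up a minor second → C, giving Cmaj7.
Amaj7: root A up a minor second → Bb, giving Bbmaj7.
F#7: root F# up a minor second → G, giving G7.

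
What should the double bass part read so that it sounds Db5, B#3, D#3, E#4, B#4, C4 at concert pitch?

The double bass sounds a perfect octave below written, so the written part must be a perfect octave above concert — transpose each note up.
Db5 to Db6
B#3 to B#4
D#3 to D#4
E#4 to E#5
B#4 to B#5
C4 to C5

Db6 B#4 D#4 E#5 B#5 C5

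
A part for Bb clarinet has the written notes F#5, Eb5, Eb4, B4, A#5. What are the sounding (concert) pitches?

The Bb clarinet sounds a major second below written, so transpose each written note down a major second.
F#5 gives E5
Eb5 gives Db5
Eb4 gives Db4
B4 gives A4
A#5 gives G#5

E5 Db5 Db4 A4 G#5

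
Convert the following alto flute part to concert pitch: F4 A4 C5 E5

The alto flute sounds a perfect fourth below written, so transpose each written note down a perfect fourth.
F4 -> C4
A4 -> E4
C5 -> G4
E5 -> B4

C4 E4 G4 B4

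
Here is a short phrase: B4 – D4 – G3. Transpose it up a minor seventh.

A5 C5 F4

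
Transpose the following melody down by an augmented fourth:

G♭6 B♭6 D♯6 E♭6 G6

Dbb6 Fb6 A5 Bbb5 Db6

Gb6 → Dbb6
Bb6 → Fb6
D#6 → A5
Eb6 → Bbb5
G6 → Db6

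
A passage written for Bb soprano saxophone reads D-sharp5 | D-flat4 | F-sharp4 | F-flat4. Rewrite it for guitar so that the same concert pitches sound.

C#6 Cb5 E5 Ebb5

First find concert pitch: the Bb soprano saxophone sounds a major second below written, so D-sharp5 D-flat4 F-sharp4 F-flat4 sounds C#5 Cb4 E4 Ebb4.
Then write for guitar: it sounds a perfect octave below written, so the part must be a perfect octave above concert.
C#5 → C#6
Cb4 → Cb5
E4 → E5
Ebb4 → Ebb5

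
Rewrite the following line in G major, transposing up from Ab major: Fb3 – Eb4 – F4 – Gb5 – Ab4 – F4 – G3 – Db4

Eb4 D5 E5 F6 G5 E5 F#4 C5

From Ab up to G is a major seventh; apply that to each pitch.
Fb3 gives Eb4
Eb4 gives D5
F4 gives E5
Gb5 gives F6
Ab4 gives G5
F4 gives E5
G3 gives F#4
Db4 gives C5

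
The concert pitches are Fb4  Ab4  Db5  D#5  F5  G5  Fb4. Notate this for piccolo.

Fb3 Ab3 Db4 D#4 F4 G4 Fb3

Written C4 sounds as C5 on the piccolo, so concert pitches are written a perfect octave down.
Fb4 becomes Fb3
Ab4 becomes Ab3
Db5 becomes Db4
D#5 becomes D#4
F5 becomes F4
G5 becomes G4
Fb4 becomes Fb3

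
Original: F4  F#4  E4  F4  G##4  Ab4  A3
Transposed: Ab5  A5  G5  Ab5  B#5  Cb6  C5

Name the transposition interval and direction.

up a minor tenth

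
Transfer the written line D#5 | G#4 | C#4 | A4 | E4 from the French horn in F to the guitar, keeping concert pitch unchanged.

G#5 C#5 F#4 D5 A4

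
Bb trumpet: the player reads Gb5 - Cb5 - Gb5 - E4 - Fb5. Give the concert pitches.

Fb5 Bbb4 Fb5 D4 Ebb5

The Bb trumpet sounds a major second below written, so transpose each written note down a major second.
Gb5 → Fb5
Cb5 → Bbb4
Gb5 → Fb5
E4 → D4
Fb5 → Ebb5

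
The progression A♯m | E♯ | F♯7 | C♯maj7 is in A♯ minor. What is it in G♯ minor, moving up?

A♯ minor up to G♯ minor is a minor seventh; each chord root moves by that interval while the quality stays the same.
A♯m: root A♯ up a minor seventh → G#, giving G#m.
E♯: root E♯ up a minor seventh → D#, giving D#.
F♯7: root F♯ up a minor seventh → E, giving E7.
C♯maj7: root C♯ up a minor seventh → B, giving Bmaj7.

G#m D# E7 Bmaj7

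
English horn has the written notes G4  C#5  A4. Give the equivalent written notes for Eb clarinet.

A3 D#4 B3

First find concert pitch: the English horn sounds a perfect fifth below written, so G4 C#5 A4 sounds C4 F#4 D4.
Then write for Eb clarinet: it sounds a minor third above written, so the part must be a minor third below concert.
C4 → A3
F#4 → D#4
D4 → B3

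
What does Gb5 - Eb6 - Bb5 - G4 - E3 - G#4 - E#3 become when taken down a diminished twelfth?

Gb5 becomes C4
Eb6 becomes A4
Bb5 becomes E4
G4 becomes C#3
E3 becomes A#1
G#4 becomes C##3
E#3 becomes A##1

C4 A4 E4 C#3 A#1 C##3 A##1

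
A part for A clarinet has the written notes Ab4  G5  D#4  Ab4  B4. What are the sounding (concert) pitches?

Written C4 on the A clarinet sounds as A3, a minor third lower; apply that shift to every note.
Ab4 becomes F4
G5 becomes E5
D#4 becomes B#3
Ab4 becomes F4
B4 becomes G#4

F4 E5 B#3 F4 G#4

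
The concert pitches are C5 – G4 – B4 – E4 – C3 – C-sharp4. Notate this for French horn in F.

G5 D5 F#5 B4 G3 G#4

The French horn in F sounds a perfect fifth below written, so the written part must be a perfect fifth above concert — transpose each note up.
C5 gives G5
G4 gives D5
B4 gives F#5
E4 gives B4
C3 gives G3
C#4 gives G#4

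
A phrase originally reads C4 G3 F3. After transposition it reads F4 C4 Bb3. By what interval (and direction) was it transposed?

up a perfect fourth

Take the first pair: C4 → F4. C to F spans 4 letter names, so the interval is some kind of fourth.
C4 to F4 is 5 semitones, which makes it a perfect fourth; the second version is higher, so the direction is up.
Checking another pair — F3 → Bb3 — gives the same interval.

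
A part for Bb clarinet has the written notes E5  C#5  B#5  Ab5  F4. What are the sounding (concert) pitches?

Written C4 on the Bb clarinet sounds as Bb3, a major second lower; apply that shift to every note.
E5 → D5
C#5 → B4
B#5 → A#5
Ab5 → Gb5
F4 → Eb4

D5 B4 A#5 Gb5 Eb4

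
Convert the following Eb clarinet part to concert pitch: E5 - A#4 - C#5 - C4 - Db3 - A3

Written C4 on the Eb clarinet sounds as Eb4, a minor third higher; apply that shift to every note.
E5 becomes G5
A#4 becomes C#5
C#5 becomes E5
C4 becomes Eb4
Db3 becomes Fb3
A3 becomes C4

G5 C#5 E5 Eb4 Fb3 C4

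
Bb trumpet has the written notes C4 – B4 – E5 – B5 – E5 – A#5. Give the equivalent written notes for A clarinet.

First find concert pitch: the Bb trumpet sounds a major second below written, so C4 B4 E5 B5 E5 A#5 sounds Bb3 A4 D5 A5 D5 G#5.
Then write for A clarinet: it sounds a minor third below written, so the part must be a minor third above concert.
Bb3 → Db4
A4 → C5
D5 → F5
A5 → C6
D5 → F5
G#5 → B5

Db4 C5 F5 C6 F5 B5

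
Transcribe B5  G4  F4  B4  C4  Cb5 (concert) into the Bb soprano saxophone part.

The Bb soprano saxophone sounds a major second below written, so the written part must be a major second above concert — transpose each note up.
B5 -> C#6
G4 -> A4
F4 -> G4
B4 -> C#5
C4 -> D4
Cb5 -> Db5

C#6 A4 G4 C#5 D4 Db5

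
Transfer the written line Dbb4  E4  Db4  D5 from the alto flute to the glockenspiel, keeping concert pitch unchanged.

Abb1 B1 Ab1 A2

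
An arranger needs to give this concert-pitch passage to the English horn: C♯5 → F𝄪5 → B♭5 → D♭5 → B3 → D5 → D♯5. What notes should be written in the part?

The English horn sounds a perfect fifth below written, so the written part must be a perfect fifth above concert — transpose each note up.
C#5 gives G#5
F##5 gives C##6
Bb5 gives F6
Db5 gives Ab5
B3 gives F#4
D5 gives A5
D#5 gives A#5

G#5 C##6 F6 Ab5 F#4 A5 A#5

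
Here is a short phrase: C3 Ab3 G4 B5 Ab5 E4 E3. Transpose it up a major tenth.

C3: a tenth up reaches E, and 16 semitones makes it E4.
A major tenth up from Ab3 gives C5.
G4: a tenth up reaches B, and 16 semitones makes it B5.
A major tenth up from B5 gives D#7.
Ab5 up a major tenth is C7.
E4: a tenth up reaches G, and 16 semitones makes it G#5.
E3 up a major tenth is G#4.

E4 C5 B5 D#7 C7 G#5 G#4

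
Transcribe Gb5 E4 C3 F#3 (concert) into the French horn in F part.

Db6 B4 G3 C#4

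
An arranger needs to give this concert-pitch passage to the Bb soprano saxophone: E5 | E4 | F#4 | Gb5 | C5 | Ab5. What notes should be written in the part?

The Bb soprano saxophone sounds a major second below written, so the written part must be a major second above concert — transpose each note up.
E5 to F#5
E4 to F#4
F#4 to G#4
Gb5 to Ab5
C5 to D5
Ab5 to Bb5

F#5 F#4 G#4 Ab5 D5 Bb5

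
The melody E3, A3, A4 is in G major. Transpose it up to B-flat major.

G major to B-flat major up is a minor third, so every note moves up by that interval.
E3 becomes G3
A3 becomes C4
A4 becomes C5

G3 C4 C5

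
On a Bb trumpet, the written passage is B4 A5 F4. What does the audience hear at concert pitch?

A4 G5 Eb4

The Bb trumpet sounds a major second below written, so transpose each written note down a major second.
B4 to A4
A5 to G5
F4 to Eb4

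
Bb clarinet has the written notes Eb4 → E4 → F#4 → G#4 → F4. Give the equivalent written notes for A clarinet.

Fb4 F4 G4 A4 Gb4

First find concert pitch: the Bb clarinet sounds a major second below written, so Eb4 E4 F#4 G#4 F4 sounds Db4 D4 E4 F#4 Eb4.
Then write for A clarinet: it sounds a minor third below written, so the part must be a minor third above concert.
Db4 → Fb4
D4 → F4
E4 → G4
F#4 → A4
Eb4 → Gb4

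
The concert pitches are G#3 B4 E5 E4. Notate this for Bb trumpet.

The Bb trumpet sounds a major second below written, so the written part must be a major second above concert — transpose each note up.
G#3 becomes A#3
B4 becomes C#5
E5 becomes F#5
E4 becomes F#4

A#3 C#5 F#5 F#4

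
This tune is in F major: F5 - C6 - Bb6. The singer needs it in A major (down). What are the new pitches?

A4 E5 D6

From F down to A is a minor sixth; apply that to each pitch.
F5 becomes A4
C6 becomes E5
Bb6 becomes D6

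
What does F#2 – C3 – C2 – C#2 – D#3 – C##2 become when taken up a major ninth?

F#2 gives G#3
C3 gives D4
C2 gives D3
C#2 gives D#3
D#3 gives E#4
C##2 gives D##3

G#3 D4 D3 D#3 E#4 D##3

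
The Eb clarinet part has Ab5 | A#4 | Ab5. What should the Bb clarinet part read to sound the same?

First find concert pitch: the Eb clarinet sounds a minor third above written, so Ab5 A#4 Ab5 sounds Cb6 C#5 Cb6.
Then write for Bb clarinet: it sounds a major second below written, so the part must be a major second above concert.
Cb6 → Db6
C#5 → D#5
Cb6 → Db6

Db6 D#5 Db6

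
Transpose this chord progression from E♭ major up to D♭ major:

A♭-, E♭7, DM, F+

E♭ major up to D♭ major is a minor seventh; each chord root moves by that interval while the quality stays the same.
A♭-: root A♭ up a minor seventh → Gb, giving Gb-.
E♭7: root E♭ up a minor seventh → Db, giving Db7.
DM: root D up a minor seventh → C, giving CM.
F+: root F up a minor seventh → Eb, giving Eb+.

Gb- Db7 CM Eb+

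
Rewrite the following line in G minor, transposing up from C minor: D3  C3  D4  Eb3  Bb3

A3 G3 A4 Bb3 F4

C minor to G minor up is a perfect fifth, so every note moves up by that interval.
D3 -> A3
C3 -> G3
D4 -> A4
Eb3 -> Bb3
Bb3 -> F4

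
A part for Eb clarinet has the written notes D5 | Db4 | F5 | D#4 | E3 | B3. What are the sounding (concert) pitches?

F5 Fb4 Ab5 F#4 G3 D4

Written C4 on the Eb clarinet sounds as Eb4, a minor third higher; apply that shift to every note.
D5 gives F5
Db4 gives Fb4
F5 gives Ab5
D#4 gives F#4
E3 gives G3
B3 gives D4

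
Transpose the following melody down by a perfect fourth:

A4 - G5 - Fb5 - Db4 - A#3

A4 gives E4
G5 gives D5
Fb5 gives Cb5
Db4 gives Ab3
A#3 gives E#3

E4 D5 Cb5 Ab3 E#3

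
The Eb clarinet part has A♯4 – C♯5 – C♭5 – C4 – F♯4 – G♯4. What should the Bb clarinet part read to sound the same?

D#5 F#5 Fb5 F4 B4 C#5

First find concert pitch: the Eb clarinet sounds a minor third above written, so A♯4 C♯5 C♭5 C4 F♯4 G♯4 sounds C#5 E5 Ebb5 Eb4 A4 B4.
Then write for Bb clarinet: it sounds a major second below written, so the part must be a major second above concert.
C#5 → D#5
E5 → F#5
Ebb5 → Fb5
Eb4 → F4
A4 → B4
B4 → C#5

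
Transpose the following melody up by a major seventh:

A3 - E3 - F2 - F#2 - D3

A3 -> G#4
E3 -> D#4
F2 -> E3
F#2 -> E#3
D3 -> C#4

G#4 D#4 E3 E#3 C#4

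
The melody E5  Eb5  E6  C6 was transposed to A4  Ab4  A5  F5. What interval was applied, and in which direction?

Take the first pair: E5 → A4. E to A spans 5 letter names, so the interval is some kind of fifth.
A4 to E5 is 7 semitones, which makes it a perfect fifth; the second version is lower, so the direction is down.
Checking another pair — C6 → F5 — gives the same interval.

down a perfect fifth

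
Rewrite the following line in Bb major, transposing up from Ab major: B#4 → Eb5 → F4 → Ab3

From Ab up to Bb is a major second; apply that to each pitch.
B#4 becomes C##5
Eb5 becomes F5
F4 becomes G4
Ab3 becomes Bb3

C##5 F5 G4 Bb3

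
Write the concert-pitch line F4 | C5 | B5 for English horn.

C5 G5 F#6

The English horn sounds a perfect fifth below written, so the written part must be a perfect fifth above concert — transpose each note up.
F4 -> C5
C5 -> G5
B5 -> F#6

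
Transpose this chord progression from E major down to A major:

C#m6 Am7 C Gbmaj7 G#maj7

F#m6 Dm7 F Cbmaj7 C#maj7

E major down to A major is a perfect fifth; each chord root moves by that interval while the quality stays the same.
C#m6: root C# down a perfect fifth → F#, giving F#m6.
Am7: root A down a perfect fifth → D, giving Dm7.
C: root C down a perfect fifth → F, giving F.
Gbmaj7: root Gb down a perfect fifth → Cb, giving Cbmaj7.
G#maj7: root G# down a perfect fifth → C#, giving C#maj7.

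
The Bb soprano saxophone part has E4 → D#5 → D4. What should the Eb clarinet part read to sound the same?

B3 A#4 A3

First find concert pitch: the Bb soprano saxophone sounds a major second below written, so E4 D#5 D4 sounds D4 C#5 C4.
Then write for Eb clarinet: it sounds a minor third above written, so the part must be a minor third below concert.
D4 → B3
C#5 → A#4
C4 → A3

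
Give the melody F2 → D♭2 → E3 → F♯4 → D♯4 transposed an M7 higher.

F2 up a major seventh is E3.
Db2 up a major seventh is C3.
E3: a seventh up reaches D, and 11 semitones makes it D#4.
A major seventh up from F#4 gives E#5.
D#4: a seventh up reaches C, and 11 semitones makes it C##5.

E3 C3 D#4 E#5 C##5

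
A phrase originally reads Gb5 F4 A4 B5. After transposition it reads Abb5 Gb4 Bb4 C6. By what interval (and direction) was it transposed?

Take the first pair: Gb5 → Abb5. G to A spans 2 letter names, so the interval is some kind of second.
Gb5 to Abb5 is 1 semitone, which makes it a minor second; the second version is higher, so the direction is up.
Checking another pair — B5 → C6 — gives the same interval.

up a minor second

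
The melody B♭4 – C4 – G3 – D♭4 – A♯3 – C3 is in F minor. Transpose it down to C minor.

F4 G3 D3 Ab3 E#3 G2

From F down to C is a perfect fourth; apply that to each pitch.
Bb4 gives F4
C4 gives G3
G3 gives D3
Db4 gives Ab3
A#3 gives E#3
C3 gives G2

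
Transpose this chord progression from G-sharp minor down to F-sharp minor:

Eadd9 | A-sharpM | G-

G-sharp minor down to F-sharp minor is a major second; each chord root moves by that interval while the quality stays the same.
Eadd9: root E down a major second → D, giving Dadd9.
A-sharpM: root A-sharp down a major second → G#, giving G#M.
G-: root G down a major second → F, giving F-.

Dadd9 G#M F-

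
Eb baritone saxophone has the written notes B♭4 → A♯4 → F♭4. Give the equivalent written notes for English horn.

First find concert pitch: the Eb baritone saxophone sounds a major thirteenth below written, so B♭4 A♯4 F♭4 sounds Db3 C#3 Abb2.
Then write for English horn: it sounds a perfect fifth below written, so the part must be a perfect fifth above concert.
Db3 → Ab3
C#3 → G#3
Abb2 → Ebb3

Ab3 G#3 Ebb3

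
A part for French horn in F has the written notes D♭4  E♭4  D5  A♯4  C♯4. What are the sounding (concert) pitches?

Gb3 Ab3 G4 D#4 F#3

Written C4 on the French horn in F sounds as F3, a perfect fifth lower; apply that shift to every note.
Db4 -> Gb3
Eb4 -> Ab3
D5 -> G4
A#4 -> D#4
C#4 -> F#3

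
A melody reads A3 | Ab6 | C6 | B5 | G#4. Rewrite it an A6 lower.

Cb3 Cbb6 Ebb5 Db5 Bb3

A3 to Cb3
Ab6 to Cbb6
C6 to Ebb5
B5 to Db5
G#4 to Bb3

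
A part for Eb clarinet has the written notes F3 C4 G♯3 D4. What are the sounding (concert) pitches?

The Eb clarinet sounds a minor third above written, so transpose each written note up a minor third.
F3 → Ab3
C4 → Eb4
G#3 → B3
D4 → F4

Ab3 Eb4 B3 F4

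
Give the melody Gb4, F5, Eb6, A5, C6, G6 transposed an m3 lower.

Eb4 D5 C6 F#5 A5 E6

Gb4 down a minor third is Eb4.
F5 down a minor third is D5.
Eb6: a third down reaches C, and 3 semitones makes it C6.
A5 down a minor third is F#5.
A minor third down from C6 gives A5.
G6: a third down reaches E, and 3 semitones makes it E6.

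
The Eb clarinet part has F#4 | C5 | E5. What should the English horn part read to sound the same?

First find concert pitch: the Eb clarinet sounds a minor third above written, so F#4 C5 E5 sounds A4 Eb5 G5.
Then write for English horn: it sounds a perfect fifth below written, so the part must be a perfect fifth above concert.
A4 → E5
Eb5 → Bb5
G5 → D6

E5 Bb5 D6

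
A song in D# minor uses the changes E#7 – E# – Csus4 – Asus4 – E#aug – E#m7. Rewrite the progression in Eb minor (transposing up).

D# minor up to Eb minor is a diminished second; each chord root moves by that interval while the quality stays the same.
E#7: root E# up a diminished second → F, giving F7.
E#: root E# up a diminished second → F, giving F.
Csus4: root C up a diminished second → Dbb, giving Dbbsus4.
Asus4: root A up a diminished second → Bbb, giving Bbbsus4.
E#aug: root E# up a diminished second → F, giving Faug.
E#m7: root E# up a diminished second → F, giving Fm7.

F7 F Dbbsus4 Bbbsus4 Faug Fm7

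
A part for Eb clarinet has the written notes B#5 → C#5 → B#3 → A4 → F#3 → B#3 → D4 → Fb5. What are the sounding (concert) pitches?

D#6 E5 D#4 C5 A3 D#4 F4 Abb5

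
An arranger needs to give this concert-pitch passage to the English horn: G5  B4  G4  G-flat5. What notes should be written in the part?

The English horn sounds a perfect fifth below written, so the written part must be a perfect fifth above concert — transpose each note up.
G5 → D6
B4 → F#5
G4 → D5
Gb5 → Db6

D6 F#5 D5 Db6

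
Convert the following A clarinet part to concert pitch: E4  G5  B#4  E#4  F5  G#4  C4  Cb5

C#4 E5 G##4 C##4 D5 E#4 A3 Ab4

The A clarinet sounds a minor third below written, so transpose each written note down a minor third.
E4 to C#4
G5 to E5
B#4 to G##4
E#4 to C##4
F5 to D5
G#4 to E#4
C4 to A3
Cb5 to Ab4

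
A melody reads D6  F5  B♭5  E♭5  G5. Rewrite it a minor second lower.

D6: a second down reaches C, and 1 semitone makes it C#6.
F5: a second down reaches E, and 1 semitone makes it E5.
Bb5 down a minor second is A5.
Eb5: a second down reaches D, and 1 semitone makes it D5.
G5 down a minor second is F#5.

C#6 E5 A5 D5 F#5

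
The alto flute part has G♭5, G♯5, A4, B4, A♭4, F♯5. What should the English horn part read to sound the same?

Ab5 A#5 B4 C#5 Bb4 G#5

First find concert pitch: the alto flute sounds a perfect fourth below written, so G♭5 G♯5 A4 B4 A♭4 F♯5 sounds Db5 D#5 E4 F#4 Eb4 C#5.
Then write for English horn: it sounds a perfect fifth below written, so the part must be a perfect fifth above concert.
Db5 → Ab5
D#5 → A#5
E4 → B4
F#4 → C#5
Eb4 → Bb4
C#5 → G#5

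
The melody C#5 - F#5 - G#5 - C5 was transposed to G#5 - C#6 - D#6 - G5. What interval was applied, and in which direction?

up a perfect fifth

Take the first pair: C#5 → G#5. C to G spans 5 letter names, so the interval is some kind of fifth.
C#5 to G#5 is 7 semitones, which makes it a perfect fifth; the second version is higher, so the direction is up.
Checking another pair — C5 → G5 — gives the same interval.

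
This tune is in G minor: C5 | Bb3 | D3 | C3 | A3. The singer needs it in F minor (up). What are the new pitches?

Bb5 Ab4 C4 Bb3 G4

G minor to F minor up is a minor seventh, so every note moves up by that interval.
C5 becomes Bb5
Bb3 becomes Ab4
D3 becomes C4
C3 becomes Bb3
A3 becomes G4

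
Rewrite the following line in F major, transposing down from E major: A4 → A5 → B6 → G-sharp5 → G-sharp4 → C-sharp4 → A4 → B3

From E down to F is a major seventh; apply that to each pitch.
A4 to Bb3
A5 to Bb4
B6 to C6
G#5 to A4
G#4 to A3
C#4 to D3
A4 to Bb3
B3 to C3

Bb3 Bb4 C6 A4 A3 D3 Bb3 C3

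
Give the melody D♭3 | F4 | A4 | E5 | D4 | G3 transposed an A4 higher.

G3 B4 D#5 A#5 G#4 C#4

Db3 up an augmented fourth is G3.
F4: a fourth up reaches B, and 6 semitones makes it B4.
A4: a fourth up reaches D, and 6 semitones makes it D#5.
An augmented fourth up from E5 gives A#5.
An augmented fourth up from D4 gives G#4.
G3: a fourth up reaches C, and 6 semitones makes it C#4.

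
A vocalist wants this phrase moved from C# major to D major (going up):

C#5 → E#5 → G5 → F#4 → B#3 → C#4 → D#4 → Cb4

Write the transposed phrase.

D5 F#5 Ab5 G4 C#4 D4 E4 Dbb4

C# major to D major up is a minor second, so every note moves up by that interval.
C#5 to D5
E#5 to F#5
G5 to Ab5
F#4 to G4
B#3 to C#4
C#4 to D4
D#4 to E4
Cb4 to Dbb4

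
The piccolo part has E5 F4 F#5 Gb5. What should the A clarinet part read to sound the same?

G6 Ab5 A6 Bbb6

First find concert pitch: the piccolo sounds a perfect octave above written, so E5 F4 F#5 Gb5 sounds E6 F5 F#6 Gb6.
Then write for A clarinet: it sounds a minor third below written, so the part must be a minor third above concert.
E6 → G6
F5 → Ab5
F#6 → A6
Gb6 → Bbb6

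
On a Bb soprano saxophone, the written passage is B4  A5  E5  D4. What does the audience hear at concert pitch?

A4 G5 D5 C4

The Bb soprano saxophone sounds a major second below written, so transpose each written note down a major second.
B4 becomes A4
A5 becomes G5
E5 becomes D5
D4 becomes C4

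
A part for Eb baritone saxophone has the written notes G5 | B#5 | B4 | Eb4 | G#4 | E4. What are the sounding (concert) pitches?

The Eb baritone saxophone sounds a major thirteenth below written, so transpose each written note down a major thirteenth.
G5 → Bb3
B#5 → D#4
B4 → D3
Eb4 → Gb2
G#4 → B2
E4 → G2

Bb3 D#4 D3 Gb2 B2 G2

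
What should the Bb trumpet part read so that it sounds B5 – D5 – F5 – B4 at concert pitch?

C#6 E5 G5 C#5

The Bb trumpet sounds a major second below written, so the written part must be a major second above concert — transpose each note up.
B5 gives C#6
D5 gives E5
F5 gives G5
B4 gives C#5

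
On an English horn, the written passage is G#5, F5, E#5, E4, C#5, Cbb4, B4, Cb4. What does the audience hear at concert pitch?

Written C4 on the English horn sounds as F3, a perfect fifth lower; apply that shift to every note.
G#5 becomes C#5
F5 becomes Bb4
E#5 becomes A#4
E4 becomes A3
C#5 becomes F#4
Cbb4 becomes Fbb3
B4 becomes E4
Cb4 becomes Fb3

C#5 Bb4 A#4 A3 F#4 Fbb3 E4 Fb3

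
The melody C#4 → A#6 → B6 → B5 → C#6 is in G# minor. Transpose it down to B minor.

From G# down to B is a major sixth; apply that to each pitch.
C#4 -> E3
A#6 -> C#6
B6 -> D6
B5 -> D5
C#6 -> E5

E3 C#6 D6 D5 E5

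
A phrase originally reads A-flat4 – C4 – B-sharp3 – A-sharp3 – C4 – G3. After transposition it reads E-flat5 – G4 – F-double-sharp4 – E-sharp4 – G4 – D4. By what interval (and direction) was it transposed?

up a perfect fifth

Take the first pair: Ab4 → Eb5. A to E spans 5 letter names, so the interval is some kind of fifth.
Ab4 to Eb5 is 7 semitones, which makes it a perfect fifth; the second version is higher, so the direction is up.
Checking another pair — G3 → D4 — gives the same interval.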